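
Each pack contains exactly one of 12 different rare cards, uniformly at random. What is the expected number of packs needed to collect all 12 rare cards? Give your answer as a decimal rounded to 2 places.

37.24

After i distinct types are collected, each trial gives a new one with probability (12−i)/12, so the expected wait for the next new type is 12/(12−i).
E = 12/12 + 12/11 + 12/10 + 12/9 + 12/8 + 12/7 + 12/6 + 12/5 + 12/4 + 12/3 + 12/2 + 12/1 = 86021/2310 ≈ 37.24.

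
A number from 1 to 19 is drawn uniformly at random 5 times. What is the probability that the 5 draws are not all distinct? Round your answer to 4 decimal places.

0.4365

P(all 5 different) = 19/19 · 18/19 · ··· · 15/19 ≈ 0.5635.
P(at least two equal) = 1 − 0.5635 = 0.4365.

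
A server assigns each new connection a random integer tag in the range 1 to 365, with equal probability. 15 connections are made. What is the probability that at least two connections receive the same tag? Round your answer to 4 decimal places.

It's easier to compute the probability that all 15 are distinct.
P(all distinct) = 365/365 · 364/365 · ··· · 351/365 ≈ 0.7471.
So the probability of at least one match is 1 − 0.7471 = 0.2529.

0.2529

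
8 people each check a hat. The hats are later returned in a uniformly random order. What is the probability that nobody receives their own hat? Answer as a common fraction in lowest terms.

This is the derangement probability: permutations of 8 with no fixed point.
D(8) = 8! · (1 − 1/1! + 1/2! − ··· + (−1)^8/8!) = 14833.
P = 14833/40320 = 2119/5760.

2119/5760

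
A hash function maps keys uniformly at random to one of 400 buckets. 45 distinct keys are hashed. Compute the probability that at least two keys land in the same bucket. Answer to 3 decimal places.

0.924

It's easier to compute the probability that all 45 are distinct.
P(all distinct) = 400/400 · 399/400 · ··· · 356/400 ≈ 0.076.
So the probability of at least one match is 1 − 0.076 = 0.924.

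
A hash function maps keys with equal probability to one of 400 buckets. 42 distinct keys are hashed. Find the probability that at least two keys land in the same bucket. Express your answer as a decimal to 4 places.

It's easier to compute the probability that all 42 are distinct.
P(all distinct) = 400/400 · 399/400 · ··· · 359/400 ≈ 0.1074.
So the probability of at least one match is 1 − 0.1074 = 0.8926.

0.8926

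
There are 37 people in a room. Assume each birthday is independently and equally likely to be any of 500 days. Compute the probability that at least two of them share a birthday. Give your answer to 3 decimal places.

It's easier to compute the probability that all 37 are distinct.
P(all distinct) = 500/500 · 499/500 · ··· · 464/500 ≈ 0.255.
So the probability of at least one match is 1 − 0.255 = 0.745.

0.745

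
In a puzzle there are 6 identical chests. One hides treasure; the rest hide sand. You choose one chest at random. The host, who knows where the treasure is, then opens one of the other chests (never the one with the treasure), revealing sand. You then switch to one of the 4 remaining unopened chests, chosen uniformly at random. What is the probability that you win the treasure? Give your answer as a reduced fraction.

Your original chest holds the treasure with probability 1/6, so the other 5 collectively hold it with probability 5/6.
The host can always find an empty chest to open, so this doesn't change that 5/6; it is now spread over the 4 remaining unopened chests.
P(win by switching) = (5/6) · (1/4) = 5/24.

5/24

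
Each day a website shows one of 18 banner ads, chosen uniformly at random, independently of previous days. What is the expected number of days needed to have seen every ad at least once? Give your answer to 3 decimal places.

After i distinct types are collected, each trial gives a new one with probability (18−i)/18, so the expected wait for the next new type is 18/(18−i).
E = 18/18 + 18/17 + 18/16 + 18/15 + 18/14 + 18/13 + 18/12 + 18/11 + 18/10 + 18/9 + 18/8 + 18/7 + 18/6 + 18/5 + 18/4 + 18/3 + 18/2 + 18/1 = 42822903/680680 ≈ 62.912.

62.912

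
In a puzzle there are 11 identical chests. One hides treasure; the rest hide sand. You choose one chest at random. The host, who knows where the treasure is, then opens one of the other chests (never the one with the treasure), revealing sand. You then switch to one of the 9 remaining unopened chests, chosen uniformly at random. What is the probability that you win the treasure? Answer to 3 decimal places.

Your original chest holds the treasure with probability 1/11, so the other 10 collectively hold it with probability 10/11.
The host can always find an empty chest to open, so this doesn't change that 10/11; it is now spread over the 9 remaining unopened chests.
P(win by switching) = (10/11) · (1/9) = 10/99 ≈ 0.101.

0.101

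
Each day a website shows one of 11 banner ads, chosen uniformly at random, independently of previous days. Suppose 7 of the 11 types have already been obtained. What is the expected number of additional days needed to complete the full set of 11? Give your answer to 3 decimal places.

22.917

Starting from 7 distinct types, each trial gives a new one with probability (11−i)/11 when i types are held, so the wait for the next new type is 11/(11−i).
E = 11/4 + 11/3 + 11/2 + 11/1 = 275/12 ≈ 22.917.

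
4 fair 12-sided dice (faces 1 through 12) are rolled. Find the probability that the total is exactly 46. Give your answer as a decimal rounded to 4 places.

There are 12^4 = 20736 equally likely outcomes.
The number of ordered 4-tuples from {1,…,12} summing to 46 is 10.
P(sum = 46) = 10/20736 = 5/10368 ≈ 0.0005.

0.0005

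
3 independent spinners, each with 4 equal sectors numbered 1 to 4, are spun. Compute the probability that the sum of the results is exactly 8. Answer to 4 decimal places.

0.1875

There are 4^3 = 64 equally likely outcomes.
The number of ordered 3-tuples from {1,…,4} summing to 8 is 12.
P(sum = 8) = 12/64 = 3/16 ≈ 0.1875.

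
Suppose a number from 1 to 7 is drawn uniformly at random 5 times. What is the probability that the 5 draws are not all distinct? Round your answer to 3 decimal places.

0.850

P(all 5 different) = 7/7 · 6/7 · ··· · 3/7 ≈ 0.150.
P(at least two equal) = 1 − 0.150 = 0.850.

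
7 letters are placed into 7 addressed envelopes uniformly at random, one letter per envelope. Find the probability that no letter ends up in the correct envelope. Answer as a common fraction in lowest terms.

103/280

This is the derangement probability: permutations of 7 with no fixed point.
D(7) = 7! · (1 − 1/1! + 1/2! − ··· + (−1)^7/7!) = 1854.
P = 1854/5040 = 103/280.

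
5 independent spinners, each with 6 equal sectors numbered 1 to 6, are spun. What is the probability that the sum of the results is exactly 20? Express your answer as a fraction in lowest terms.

There are 6^5 = 7776 equally likely outcomes.
The number of ordered 5-tuples from {1,…,6} summing to 20 is 651.
P(sum = 20) = 651/7776 = 217/2592.

217/2592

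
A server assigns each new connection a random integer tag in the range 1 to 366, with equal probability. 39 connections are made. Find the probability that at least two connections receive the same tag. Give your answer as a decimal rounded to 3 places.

0.877

It's easier to compute the probability that all 39 are distinct.
P(all distinct) = 366/366 · 365/366 · ··· · 328/366 ≈ 0.123.
So the probability of at least one match is 1 − 0.123 = 0.877.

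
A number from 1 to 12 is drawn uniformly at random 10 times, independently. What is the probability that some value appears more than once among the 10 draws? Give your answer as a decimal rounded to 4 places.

P(all 10 different) = 12/12 · 11/12 · ··· · 3/12 ≈ 0.0039.
P(at least two equal) = 1 − 0.0039 = 0.9961.

0.9961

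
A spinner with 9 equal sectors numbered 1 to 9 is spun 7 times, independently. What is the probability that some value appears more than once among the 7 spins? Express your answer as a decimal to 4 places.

P(all 7 different) = 9/9 · 8/9 · ··· · 3/9 ≈ 0.0379.
P(at least two equal) = 1 − 0.0379 = 0.9621.

0.9621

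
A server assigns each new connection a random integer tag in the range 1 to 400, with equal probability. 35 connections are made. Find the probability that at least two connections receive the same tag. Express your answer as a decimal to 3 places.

It's easier to compute the probability that all 35 are distinct.
P(all distinct) = 400/400 · 399/400 · ··· · 366/400 ≈ 0.216.
So the probability of at least one match is 1 − 0.216 = 0.784.

0.784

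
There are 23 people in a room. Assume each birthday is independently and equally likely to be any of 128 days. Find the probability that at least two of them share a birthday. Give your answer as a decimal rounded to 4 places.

0.8780

It's easier to compute the probability that all 23 are distinct.
P(all distinct) = 128/128 · 127/128 · ··· · 106/128 ≈ 0.1220.
So the probability of at least one match is 1 − 0.1220 = 0.8780.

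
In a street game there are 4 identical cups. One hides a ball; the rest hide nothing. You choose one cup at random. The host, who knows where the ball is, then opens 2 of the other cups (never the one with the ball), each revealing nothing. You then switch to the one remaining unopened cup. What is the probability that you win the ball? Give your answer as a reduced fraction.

3/4

Your original cup holds the ball with probability 1/4, so the other 3 collectively hold it with probability 3/4.
The host can always find 2 empty cups to open, so the reveals don't change that 3/4; it is now spread over the 1 remaining unopened cup.
P(win by switching) = (3/4) · (1/1) = 3/4.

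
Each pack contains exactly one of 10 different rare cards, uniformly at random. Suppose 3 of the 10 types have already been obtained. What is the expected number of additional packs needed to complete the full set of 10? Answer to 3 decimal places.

Starting from 3 distinct types, each trial gives a new one with probability (10−i)/10 when i types are held, so the wait for the next new type is 10/(10−i).
E = 10/7 + 10/6 + 10/5 + 10/4 + 10/3 + 10/2 + 10/1 = 363/14 ≈ 25.929.

25.929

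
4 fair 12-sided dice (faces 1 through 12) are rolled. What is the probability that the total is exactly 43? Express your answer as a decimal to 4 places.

There are 12^4 = 20736 equally likely outcomes.
The number of ordered 4-tuples from {1,…,12} summing to 43 is 56.
P(sum = 43) = 56/20736 = 7/2592 ≈ 0.0027.

0.0027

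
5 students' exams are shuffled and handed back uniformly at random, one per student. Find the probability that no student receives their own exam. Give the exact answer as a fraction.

This is the derangement probability: permutations of 5 with no fixed point.
D(5) = 5! · (1 − 1/1! + 1/2! − ··· + (−1)^5/5!) = 44.
P = 44/120 = 11/30.

11/30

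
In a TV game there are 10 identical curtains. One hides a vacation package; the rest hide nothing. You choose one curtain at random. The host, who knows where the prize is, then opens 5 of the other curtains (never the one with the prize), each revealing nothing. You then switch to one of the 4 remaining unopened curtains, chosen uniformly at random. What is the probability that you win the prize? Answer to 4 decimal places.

0.2250

Your original curtain holds the prize with probability 1/10, so the other 9 collectively hold it with probability 9/10.
The host can always find 5 empty curtains to open, so the reveals don't change that 9/10; it is now spread over the 4 remaining unopened curtains.
P(win by switching) = (9/10) · (1/4) = 9/40 ≈ 0.2250.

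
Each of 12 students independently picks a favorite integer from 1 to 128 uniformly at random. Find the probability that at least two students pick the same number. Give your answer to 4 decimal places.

It's easier to compute the probability that all 12 are distinct.
P(all distinct) = 128/128 · 127/128 · ··· · 117/128 ≈ 0.5875.
So the probability of at least one match is 1 − 0.5875 = 0.4125.

0.4125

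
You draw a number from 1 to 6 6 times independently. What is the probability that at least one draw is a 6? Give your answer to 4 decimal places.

P(no draw is a 6) = (5/6)^6 ≈ 0.3349.
P(at least one) = 1 − 0.3349 = 0.6651.

0.6651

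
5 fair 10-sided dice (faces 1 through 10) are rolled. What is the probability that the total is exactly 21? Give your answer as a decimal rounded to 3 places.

There are 10^5 = 100000 equally likely outcomes.
The number of ordered 5-tuples from {1,…,10} summing to 21 is 3795.
P(sum = 21) = 3795/100000 = 759/20000 ≈ 0.038.

0.038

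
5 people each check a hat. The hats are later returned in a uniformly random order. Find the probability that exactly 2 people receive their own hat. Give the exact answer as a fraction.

1/6

Choose which 2 of the 5 are fixed: C(5,2) = 10 ways.
The remaining 3 must have no fixed point: D(3) = 2.
P = 10·2/120 = 1/6.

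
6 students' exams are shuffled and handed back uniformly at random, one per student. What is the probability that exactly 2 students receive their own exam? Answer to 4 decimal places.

Choose which 2 of the 6 are fixed: C(6,2) = 15 ways.
The remaining 4 must have no fixed point: D(4) = 9.
P = 15·9/720 = 3/16 ≈ 0.1875.

0.1875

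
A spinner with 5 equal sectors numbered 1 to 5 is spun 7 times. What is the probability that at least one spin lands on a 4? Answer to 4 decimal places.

P(no spin lands on a 4) = (4/5)^7 ≈ 0.2097.
P(at least one) = 1 − 0.2097 = 0.7903.

0.7903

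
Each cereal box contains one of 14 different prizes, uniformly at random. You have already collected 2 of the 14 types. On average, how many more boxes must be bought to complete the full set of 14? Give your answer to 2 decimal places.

Starting from 2 distinct types, each trial gives a new one with probability (14−i)/14 when i types are held, so the wait for the next new type is 14/(14−i).
E = 14/12 + 14/11 + 14/10 + 14/9 + 14/8 + 14/7 + 14/6 + 14/5 + 14/4 + 14/3 + 14/2 + 14/1 = 86021/1980 ≈ 43.44.

43.44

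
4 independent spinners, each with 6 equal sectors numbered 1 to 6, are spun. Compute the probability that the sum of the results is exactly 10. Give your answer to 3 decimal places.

There are 6^4 = 1296 equally likely outcomes.
The number of ordered 4-tuples from {1,…,6} summing to 10 is 80.
P(sum = 10) = 80/1296 = 5/81 ≈ 0.062.

0.062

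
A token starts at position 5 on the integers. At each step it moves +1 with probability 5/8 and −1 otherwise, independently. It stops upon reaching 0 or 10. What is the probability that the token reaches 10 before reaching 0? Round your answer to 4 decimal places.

0.9279

Let r = q/p = (3/8)/(5/8) = 3/5. The recurrence P(i) = p·P(i+1) + q·P(i−1) with P(0)=0, P(10)=1 gives P(i) = (1 − r^i)/(1 − r^10).
P(5) = (1 − (3/5)^5) / (1 − (3/5)^10) = 3125/3368 ≈ 0.9279.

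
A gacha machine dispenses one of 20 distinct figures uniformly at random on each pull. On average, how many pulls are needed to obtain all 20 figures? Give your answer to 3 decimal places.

71.955

After i distinct types are collected, each trial gives a new one with probability (20−i)/20, so the expected wait for the next new type is 20/(20−i).
E = 20/20 + 20/19 + 20/18 + 20/17 + 20/16 + 20/15 + 20/14 + 20/13 + 20/12 + 20/11 + 20/10 + 20/9 + 20/8 + 20/7 + 20/6 + 20/5 + 20/4 + 20/3 + 20/2 + 20/1 = 279175675/3879876 ≈ 71.955.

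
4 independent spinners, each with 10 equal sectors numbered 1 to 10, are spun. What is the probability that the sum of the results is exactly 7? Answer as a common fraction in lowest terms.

1/500

There are 10^4 = 10000 equally likely outcomes.
The number of ordered 4-tuples from {1,…,10} summing to 7 is 20.
P(sum = 7) = 20/10000 = 1/500.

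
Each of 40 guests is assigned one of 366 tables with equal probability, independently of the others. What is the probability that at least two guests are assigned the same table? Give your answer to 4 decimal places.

It's easier to compute the probability that all 40 are distinct.
P(all distinct) = 366/366 · 365/366 · ··· · 327/366 ≈ 0.1095.
So the probability of at least one match is 1 − 0.1095 = 0.8905.

0.8905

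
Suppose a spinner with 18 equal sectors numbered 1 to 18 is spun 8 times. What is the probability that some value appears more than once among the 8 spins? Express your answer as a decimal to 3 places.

0.840

P(all 8 different) = 18/18 · 17/18 · ··· · 11/18 ≈ 0.160.
P(at least two equal) = 1 − 0.160 = 0.840.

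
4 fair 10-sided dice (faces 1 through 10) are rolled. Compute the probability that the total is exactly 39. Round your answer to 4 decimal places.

There are 10^4 = 10000 equally likely outcomes.
The number of ordered 4-tuples from {1,…,10} summing to 39 is 4.
P(sum = 39) = 4/10000 = 1/2500 ≈ 0.0004.

0.0004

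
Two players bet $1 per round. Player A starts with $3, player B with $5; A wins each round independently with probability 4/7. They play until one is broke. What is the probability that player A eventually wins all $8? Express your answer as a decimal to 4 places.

Let r = q/p = (3/7)/(4/7) = 3/4. The recurrence P(i) = p·P(i+1) + q·P(i−1) with P(0)=0, P(8)=1 gives P(i) = (1 − r^i)/(1 − r^8).
P(3) = (1 − (3/4)^3) / (1 − (3/4)^8) = 37888/58975 ≈ 0.6424.

0.6424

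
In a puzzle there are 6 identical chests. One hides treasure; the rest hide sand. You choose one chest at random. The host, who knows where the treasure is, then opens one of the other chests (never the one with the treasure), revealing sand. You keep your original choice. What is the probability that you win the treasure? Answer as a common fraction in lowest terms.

The host can always open an empty chest regardless of your choice, so this gives no information about your original chest.
P(win by staying) = 1/6.

1/6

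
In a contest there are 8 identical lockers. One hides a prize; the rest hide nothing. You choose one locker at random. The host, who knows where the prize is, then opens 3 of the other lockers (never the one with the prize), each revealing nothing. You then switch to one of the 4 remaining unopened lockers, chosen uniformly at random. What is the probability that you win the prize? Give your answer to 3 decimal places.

0.219

Your original locker holds the prize with probability 1/8, so the other 7 collectively hold it with probability 7/8.
The host can always find 3 empty lockers to open, so the reveals don't change that 7/8; it is now spread over the 4 remaining unopened lockers.
P(win by switching) = (7/8) · (1/4) = 7/32 ≈ 0.219.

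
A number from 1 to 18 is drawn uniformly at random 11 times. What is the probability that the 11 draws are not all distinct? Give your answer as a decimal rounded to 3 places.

P(all 11 different) = 18/18 · 17/18 · ··· · 8/18 ≈ 0.020.
P(at least two equal) = 1 − 0.020 = 0.980.

0.980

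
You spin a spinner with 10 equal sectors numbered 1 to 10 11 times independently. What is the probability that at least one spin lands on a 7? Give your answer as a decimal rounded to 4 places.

P(no spin lands on a 7) = (9/10)^11 ≈ 0.3138.
P(at least one) = 1 − 0.3138 = 0.6862.

0.6862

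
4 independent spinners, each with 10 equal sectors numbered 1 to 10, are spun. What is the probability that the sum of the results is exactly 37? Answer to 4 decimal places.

There are 10^4 = 10000 equally likely outcomes.
The number of ordered 4-tuples from {1,…,10} summing to 37 is 20.
P(sum = 37) = 20/10000 = 1/500 ≈ 0.0020.

0.0020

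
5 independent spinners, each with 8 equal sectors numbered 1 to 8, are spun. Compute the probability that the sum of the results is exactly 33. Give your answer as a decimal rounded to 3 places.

There are 8^5 = 32768 equally likely outcomes.
The number of ordered 5-tuples from {1,…,8} summing to 33 is 330.
P(sum = 33) = 330/32768 = 165/16384 ≈ 0.010.

0.010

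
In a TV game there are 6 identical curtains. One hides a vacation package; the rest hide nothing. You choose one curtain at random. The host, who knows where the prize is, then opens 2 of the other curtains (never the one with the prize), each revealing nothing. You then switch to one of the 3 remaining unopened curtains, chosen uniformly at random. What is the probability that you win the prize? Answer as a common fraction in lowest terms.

Your original curtain holds the prize with probability 1/6, so the other 5 collectively hold it with probability 5/6.
The host can always find 2 empty curtains to open, so the reveals don't change that 5/6; it is now spread over the 3 remaining unopened curtains.
P(win by switching) = (5/6) · (1/3) = 5/18.

5/18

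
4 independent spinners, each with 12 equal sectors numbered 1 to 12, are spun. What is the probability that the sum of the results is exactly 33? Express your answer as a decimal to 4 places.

0.0355

There are 12^4 = 20736 equally likely outcomes.
The number of ordered 4-tuples from {1,…,12} summing to 33 is 736.
P(sum = 33) = 736/20736 = 23/648 ≈ 0.0355.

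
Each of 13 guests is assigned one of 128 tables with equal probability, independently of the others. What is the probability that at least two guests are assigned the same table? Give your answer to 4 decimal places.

It's easier to compute the probability that all 13 are distinct.
P(all distinct) = 128/128 · 127/128 · ··· · 116/128 ≈ 0.5325.
So the probability of at least one match is 1 − 0.5325 = 0.4675.

0.4675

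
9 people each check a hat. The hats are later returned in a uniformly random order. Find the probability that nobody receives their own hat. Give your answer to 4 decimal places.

0.3679

This is the derangement probability: permutations of 9 with no fixed point.
D(9) = 9! · (1 − 1/1! + 1/2! − ··· + (−1)^9/9!) = 133496.
P = 133496/362880 = 16687/45360 ≈ 0.3679.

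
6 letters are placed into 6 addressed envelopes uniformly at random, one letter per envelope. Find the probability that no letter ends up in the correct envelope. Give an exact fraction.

53/144

This is the derangement probability: permutations of 6 with no fixed point.
D(6) = 6! · (1 − 1/1! + 1/2! − ··· + (−1)^6/6!) = 265.
P = 265/720 = 53/144.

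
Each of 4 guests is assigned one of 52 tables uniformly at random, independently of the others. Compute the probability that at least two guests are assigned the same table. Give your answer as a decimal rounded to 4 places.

It's easier to compute the probability that all 4 are distinct.
P(all distinct) = 52/52 · 51/52 · ··· · 49/52 ≈ 0.8886.
So the probability of at least one match is 1 − 0.8886 = 0.1114.

0.1114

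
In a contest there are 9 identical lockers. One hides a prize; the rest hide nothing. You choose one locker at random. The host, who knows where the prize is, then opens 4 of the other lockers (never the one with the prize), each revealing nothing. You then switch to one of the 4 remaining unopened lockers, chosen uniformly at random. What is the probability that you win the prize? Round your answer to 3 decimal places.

0.222

Your original locker holds the prize with probability 1/9, so the other 8 collectively hold it with probability 8/9.
The host can always find 4 empty lockers to open, so the reveals don't change that 8/9; it is now spread over the 4 remaining unopened lockers.
P(win by switching) = (8/9) · (1/4) = 2/9 ≈ 0.222.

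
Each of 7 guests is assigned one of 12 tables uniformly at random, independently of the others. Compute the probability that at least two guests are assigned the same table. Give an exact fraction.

It's easier to compute the probability that all 7 are distinct.
P(all distinct) = 12/12 · 11/12 · ··· · 6/12 = 385/3456.
So the probability of at least one match is 1 − 385/3456 = 3071/3456.

3071/3456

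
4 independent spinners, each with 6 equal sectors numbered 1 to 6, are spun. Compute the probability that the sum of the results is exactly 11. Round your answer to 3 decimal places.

There are 6^4 = 1296 equally likely outcomes.
The number of ordered 4-tuples from {1,…,6} summing to 11 is 104.
P(sum = 11) = 104/1296 = 13/162 ≈ 0.080.

0.080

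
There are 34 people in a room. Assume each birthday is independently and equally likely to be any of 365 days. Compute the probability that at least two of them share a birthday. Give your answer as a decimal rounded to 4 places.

It's easier to compute the probability that all 34 are distinct.
P(all distinct) = 365/365 · 364/365 · ··· · 332/365 ≈ 0.2047.
So the probability of at least one match is 1 − 0.2047 = 0.7953.

0.7953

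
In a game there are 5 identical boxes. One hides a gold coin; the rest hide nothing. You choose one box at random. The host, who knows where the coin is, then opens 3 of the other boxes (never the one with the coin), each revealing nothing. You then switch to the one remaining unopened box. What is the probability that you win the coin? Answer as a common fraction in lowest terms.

4/5

Your original box holds the coin with probability 1/5, so the other 4 collectively hold it with probability 4/5.
The host can always find 3 empty boxes to open, so the reveals don't change that 4/5; it is now spread over the 1 remaining unopened box.
P(win by switching) = (4/5) · (1/1) = 4/5.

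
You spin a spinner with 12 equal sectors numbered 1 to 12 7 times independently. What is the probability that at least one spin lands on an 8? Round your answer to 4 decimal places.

P(no spin lands on an 8) = (11/12)^7 ≈ 0.5439.
P(at least one) = 1 − 0.5439 = 0.4561.

0.4561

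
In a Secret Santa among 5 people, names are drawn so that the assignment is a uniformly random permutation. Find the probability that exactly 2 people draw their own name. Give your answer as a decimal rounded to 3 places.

0.167

Choose which 2 of the 5 are fixed: C(5,2) = 10 ways.
The remaining 3 must have no fixed point: D(3) = 2.
P = 10·2/120 = 1/6 ≈ 0.167.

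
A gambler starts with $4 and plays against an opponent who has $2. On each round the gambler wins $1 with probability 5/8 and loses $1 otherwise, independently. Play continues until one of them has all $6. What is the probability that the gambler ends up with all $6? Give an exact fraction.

Let r = q/p = (3/8)/(5/8) = 3/5. The recurrence P(i) = p·P(i+1) + q·P(i−1) with P(0)=0, P(6)=1 gives P(i) = (1 − r^i)/(1 − r^6).
P(4) = (1 − (3/5)^4) / (1 − (3/5)^6) = 850/931.

850/931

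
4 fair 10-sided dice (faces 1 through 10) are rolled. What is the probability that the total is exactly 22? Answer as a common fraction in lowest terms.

67/1000

There are 10^4 = 10000 equally likely outcomes.
The number of ordered 4-tuples from {1,…,10} summing to 22 is 670.
P(sum = 22) = 670/10000 = 67/1000.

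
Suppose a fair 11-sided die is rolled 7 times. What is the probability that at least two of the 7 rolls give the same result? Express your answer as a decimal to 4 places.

0.9147

P(all 7 different) = 11/11 · 10/11 · ··· · 5/11 ≈ 0.0853.
P(at least two equal) = 1 − 0.0853 = 0.9147.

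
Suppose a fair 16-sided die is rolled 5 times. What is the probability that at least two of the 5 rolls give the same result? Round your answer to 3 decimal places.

0.500

P(all 5 different) = 16/16 · 15/16 · ··· · 12/16 ≈ 0.500.
P(at least two equal) = 1 − 0.500 = 0.500.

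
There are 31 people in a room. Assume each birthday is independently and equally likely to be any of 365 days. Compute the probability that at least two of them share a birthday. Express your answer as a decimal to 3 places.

It's easier to compute the probability that all 31 are distinct.
P(all distinct) = 365/365 · 364/365 · ··· · 335/365 ≈ 0.270.
So the probability of at least one match is 1 − 0.270 = 0.730.

0.730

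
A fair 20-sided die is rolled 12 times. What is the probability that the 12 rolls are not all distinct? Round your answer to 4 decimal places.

0.9853

P(all 12 different) = 20/20 · 19/20 · ··· · 9/20 ≈ 0.0147.
P(at least two equal) = 1 − 0.0147 = 0.9853.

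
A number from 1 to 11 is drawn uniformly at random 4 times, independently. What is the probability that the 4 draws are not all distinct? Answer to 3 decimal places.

0.459

P(all 4 different) = 11/11 · 10/11 · ··· · 8/11 ≈ 0.541.
P(at least two equal) = 1 − 0.541 = 0.459.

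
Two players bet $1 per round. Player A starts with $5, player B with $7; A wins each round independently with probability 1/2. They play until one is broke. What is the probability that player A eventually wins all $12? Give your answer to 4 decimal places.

0.4167

With a fair step, P(i) = ½P(i−1) + ½P(i+1) with P(0)=0, P(12)=1 has the linear solution P(i) = i/12.
P(5) = 5/12 ≈ 0.4167.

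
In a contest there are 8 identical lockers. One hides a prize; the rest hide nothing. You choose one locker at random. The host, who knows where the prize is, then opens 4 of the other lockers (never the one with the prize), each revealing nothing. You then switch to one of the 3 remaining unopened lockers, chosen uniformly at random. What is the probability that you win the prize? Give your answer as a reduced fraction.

Your original locker holds the prize with probability 1/8, so the other 7 collectively hold it with probability 7/8.
The host can always find 4 empty lockers to open, so the reveals don't change that 7/8; it is now spread over the 3 remaining unopened lockers.
P(win by switching) = (7/8) · (1/3) = 7/24.

7/24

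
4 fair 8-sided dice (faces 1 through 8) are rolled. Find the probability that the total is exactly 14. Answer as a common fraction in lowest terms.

123/2048

There are 8^4 = 4096 equally likely outcomes.
The number of ordered 4-tuples from {1,…,8} summing to 14 is 246.
P(sum = 14) = 246/4096 = 123/2048.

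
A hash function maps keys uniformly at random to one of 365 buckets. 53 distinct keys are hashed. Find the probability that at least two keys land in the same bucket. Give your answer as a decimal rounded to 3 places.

It's easier to compute the probability that all 53 are distinct.
P(all distinct) = 365/365 · 364/365 · ··· · 313/365 ≈ 0.019.
So the probability of at least one match is 1 − 0.019 = 0.981.

0.981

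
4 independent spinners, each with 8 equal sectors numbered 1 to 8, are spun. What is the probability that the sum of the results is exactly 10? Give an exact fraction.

There are 8^4 = 4096 equally likely outcomes.
The number of ordered 4-tuples from {1,…,8} summing to 10 is 84.
P(sum = 10) = 84/4096 = 21/1024.

21/1024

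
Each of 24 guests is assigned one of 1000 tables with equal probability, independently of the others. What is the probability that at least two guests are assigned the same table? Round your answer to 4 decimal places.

0.2428

It's easier to compute the probability that all 24 are distinct.
P(all distinct) = 1000/1000 · 999/1000 · ··· · 977/1000 ≈ 0.7572.
So the probability of at least one match is 1 − 0.7572 = 0.2428.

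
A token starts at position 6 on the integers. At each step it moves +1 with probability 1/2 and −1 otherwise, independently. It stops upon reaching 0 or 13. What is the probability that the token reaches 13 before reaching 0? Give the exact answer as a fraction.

With a fair step, P(i) = ½P(i−1) + ½P(i+1) with P(0)=0, P(13)=1 has the linear solution P(i) = i/13.
P(6) = 6/13.

6/13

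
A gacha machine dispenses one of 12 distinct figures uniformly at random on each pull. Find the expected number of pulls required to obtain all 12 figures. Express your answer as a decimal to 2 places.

After i distinct types are collected, each trial gives a new one with probability (12−i)/12, so the expected wait for the next new type is 12/(12−i).
E = 12/12 + 12/11 + 12/10 + 12/9 + 12/8 + 12/7 + 12/6 + 12/5 + 12/4 + 12/3 + 12/2 + 12/1 = 86021/2310 ≈ 37.24.

37.24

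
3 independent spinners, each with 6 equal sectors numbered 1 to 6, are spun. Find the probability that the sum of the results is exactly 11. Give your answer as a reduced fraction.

There are 6^3 = 216 equally likely outcomes.
The number of ordered 3-tuples from {1,…,6} summing to 11 is 27.
P(sum = 11) = 27/216 = 1/8.

1/8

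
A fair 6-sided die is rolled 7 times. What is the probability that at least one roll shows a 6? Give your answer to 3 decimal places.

0.721

P(no roll shows a 6) = (5/6)^7 ≈ 0.279.
P(at least one) = 1 − 0.279 = 0.721.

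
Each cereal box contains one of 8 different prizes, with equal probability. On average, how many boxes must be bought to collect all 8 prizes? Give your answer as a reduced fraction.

After i distinct types are collected, each trial gives a new one with probability (8−i)/8, so the expected wait for the next new type is 8/(8−i).
E = 8/8 + 8/7 + 8/6 + 8/5 + 8/4 + 8/3 + 8/2 + 8/1 = 761/35.

761/35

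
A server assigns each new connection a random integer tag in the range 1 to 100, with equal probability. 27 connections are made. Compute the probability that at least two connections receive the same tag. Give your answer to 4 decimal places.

It's easier to compute the probability that all 27 are distinct.
P(all distinct) = 100/100 · 99/100 · ··· · 74/100 ≈ 0.0209.
So the probability of at least one match is 1 − 0.0209 = 0.9791.

0.9791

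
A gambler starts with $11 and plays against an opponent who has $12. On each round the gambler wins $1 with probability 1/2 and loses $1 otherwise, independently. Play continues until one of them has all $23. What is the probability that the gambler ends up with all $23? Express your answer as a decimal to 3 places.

0.478

With a fair step, P(i) = ½P(i−1) + ½P(i+1) with P(0)=0, P(23)=1 has the linear solution P(i) = i/23.
P(11) = 11/23 ≈ 0.478.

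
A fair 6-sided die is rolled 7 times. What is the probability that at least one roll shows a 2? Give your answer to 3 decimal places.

0.721

P(no roll shows a 2) = (5/6)^7 ≈ 0.279.
P(at least one) = 1 − 0.279 = 0.721.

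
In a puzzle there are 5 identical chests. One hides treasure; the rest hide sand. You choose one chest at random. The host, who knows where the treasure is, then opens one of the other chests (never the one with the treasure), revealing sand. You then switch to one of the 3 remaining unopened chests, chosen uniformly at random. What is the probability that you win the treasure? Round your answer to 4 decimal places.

0.2667

Your original chest holds the treasure with probability 1/5, so the other 4 collectively hold it with probability 4/5.
The host can always find an empty chest to open, so this doesn't change that 4/5; it is now spread over the 3 remaining unopened chests.
P(win by switching) = (4/5) · (1/3) = 4/15 ≈ 0.2667.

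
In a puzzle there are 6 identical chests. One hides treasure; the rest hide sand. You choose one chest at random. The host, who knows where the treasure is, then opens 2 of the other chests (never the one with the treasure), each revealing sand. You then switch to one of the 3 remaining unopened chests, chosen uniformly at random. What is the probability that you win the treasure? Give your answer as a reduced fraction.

5/18

Your original chest holds the treasure with probability 1/6, so the other 5 collectively hold it with probability 5/6.
The host can always find 2 empty chests to open, so the reveals don't change that 5/6; it is now spread over the 3 remaining unopened chests.
P(win by switching) = (5/6) · (1/3) = 5/18.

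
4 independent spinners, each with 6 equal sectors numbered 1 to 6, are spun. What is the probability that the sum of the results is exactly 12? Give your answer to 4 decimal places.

0.0965

There are 6^4 = 1296 equally likely outcomes.
The number of ordered 4-tuples from {1,…,6} summing to 12 is 125.
P(sum = 12) = 125/1296 ≈ 0.0965.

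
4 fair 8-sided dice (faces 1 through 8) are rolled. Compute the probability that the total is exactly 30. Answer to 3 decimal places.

There are 8^4 = 4096 equally likely outcomes.
The number of ordered 4-tuples from {1,…,8} summing to 30 is 10.
P(sum = 30) = 10/4096 = 5/2048 ≈ 0.002.

0.002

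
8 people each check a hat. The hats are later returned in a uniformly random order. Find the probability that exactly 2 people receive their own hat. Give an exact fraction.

Choose which 2 of the 8 are fixed: C(8,2) = 28 ways.
The remaining 6 must have no fixed point: D(6) = 265.
P = 28·265/40320 = 53/288.

53/288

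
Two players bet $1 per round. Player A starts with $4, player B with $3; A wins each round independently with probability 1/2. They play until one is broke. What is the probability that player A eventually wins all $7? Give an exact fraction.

With a fair step, P(i) = ½P(i−1) + ½P(i+1) with P(0)=0, P(7)=1 has the linear solution P(i) = i/7.
P(4) = 4/7.

4/7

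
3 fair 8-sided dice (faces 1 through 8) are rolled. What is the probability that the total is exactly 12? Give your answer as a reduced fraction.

23/256

There are 8^3 = 512 equally likely outcomes.
The number of ordered 3-tuples from {1,…,8} summing to 12 is 46.
P(sum = 12) = 46/512 = 23/256.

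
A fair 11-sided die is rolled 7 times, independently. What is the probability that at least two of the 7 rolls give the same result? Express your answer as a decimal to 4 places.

P(all 7 different) = 11/11 · 10/11 · ··· · 5/11 ≈ 0.0853.
P(at least two equal) = 1 − 0.0853 = 0.9147.

0.9147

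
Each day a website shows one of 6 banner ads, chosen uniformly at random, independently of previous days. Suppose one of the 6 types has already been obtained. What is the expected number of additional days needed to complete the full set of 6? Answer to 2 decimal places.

13.70

Starting from 1 distinct type, each trial gives a new one with probability (6−i)/6 when i types are held, so the wait for the next new type is 6/(6−i).
E = 6/5 + 6/4 + 6/3 + 6/2 + 6/1 = 137/10 ≈ 13.70.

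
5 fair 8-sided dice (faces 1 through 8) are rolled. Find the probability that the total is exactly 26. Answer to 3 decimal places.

There are 8^5 = 32768 equally likely outcomes.
The number of ordered 5-tuples from {1,…,8} summing to 26 is 2010.
P(sum = 26) = 2010/32768 = 1005/16384 ≈ 0.061.

0.061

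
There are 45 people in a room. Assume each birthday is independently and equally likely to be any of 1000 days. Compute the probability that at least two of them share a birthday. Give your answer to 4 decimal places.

It's easier to compute the probability that all 45 are distinct.
P(all distinct) = 1000/1000 · 999/1000 · ··· · 956/1000 ≈ 0.3660.
So the probability of at least one match is 1 − 0.3660 = 0.6340.

0.6340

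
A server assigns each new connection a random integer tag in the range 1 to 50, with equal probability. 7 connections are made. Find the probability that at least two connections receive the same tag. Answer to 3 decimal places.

0.356

It's easier to compute the probability that all 7 are distinct.
P(all distinct) = 50/50 · 49/50 · ··· · 44/50 ≈ 0.644.
So the probability of at least one match is 1 − 0.644 = 0.356.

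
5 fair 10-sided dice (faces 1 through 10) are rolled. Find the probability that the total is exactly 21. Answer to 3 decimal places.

0.038

There are 10^5 = 100000 equally likely outcomes.
The number of ordered 5-tuples from {1,…,10} summing to 21 is 3795.
P(sum = 21) = 3795/100000 = 759/20000 ≈ 0.038.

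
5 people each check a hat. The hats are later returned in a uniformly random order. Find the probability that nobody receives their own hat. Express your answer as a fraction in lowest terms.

This is the derangement probability: permutations of 5 with no fixed point.
D(5) = 5! · (1 − 1/1! + 1/2! − ··· + (−1)^5/5!) = 44.
P = 44/120 = 11/30.

11/30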